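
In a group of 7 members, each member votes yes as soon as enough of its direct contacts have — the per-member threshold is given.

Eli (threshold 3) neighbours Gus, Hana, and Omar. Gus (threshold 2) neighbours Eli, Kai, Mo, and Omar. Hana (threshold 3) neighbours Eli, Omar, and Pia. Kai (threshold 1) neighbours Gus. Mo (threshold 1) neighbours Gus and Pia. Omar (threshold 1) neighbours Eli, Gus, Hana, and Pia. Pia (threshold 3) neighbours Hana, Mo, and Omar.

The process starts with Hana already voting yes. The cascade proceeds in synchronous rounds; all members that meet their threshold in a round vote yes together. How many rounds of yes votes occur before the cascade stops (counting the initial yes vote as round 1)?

2

Round 1 — Hana votes yes (initial).
Round 2 — checking thresholds:
  Eli: 1 of 3 neighbours < 3, holds.
  Omar: 1 of 4 neighbours ≥ 1, votes yes.
  Pia: 1 of 3 neighbours < 3, holds.
Round 3 — no new yes votes; cascade stops.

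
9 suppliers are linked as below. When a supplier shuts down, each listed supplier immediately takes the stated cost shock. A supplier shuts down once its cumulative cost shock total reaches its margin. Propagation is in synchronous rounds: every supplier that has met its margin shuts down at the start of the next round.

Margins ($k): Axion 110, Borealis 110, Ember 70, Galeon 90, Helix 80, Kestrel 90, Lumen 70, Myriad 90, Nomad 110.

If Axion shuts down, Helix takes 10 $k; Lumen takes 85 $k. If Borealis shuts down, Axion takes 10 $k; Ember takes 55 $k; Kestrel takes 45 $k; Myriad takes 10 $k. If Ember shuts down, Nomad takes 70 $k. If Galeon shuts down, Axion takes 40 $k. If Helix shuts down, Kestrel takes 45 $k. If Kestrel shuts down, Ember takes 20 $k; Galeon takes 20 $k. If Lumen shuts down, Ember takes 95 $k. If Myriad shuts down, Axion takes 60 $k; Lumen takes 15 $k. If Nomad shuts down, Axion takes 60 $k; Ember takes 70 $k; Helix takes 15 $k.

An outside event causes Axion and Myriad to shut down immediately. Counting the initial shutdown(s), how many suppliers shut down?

4

Round 1 — Axion, Myriad shut down (initial).
  Helix: +10 → 10 < 80
  Lumen: +85+15 → 100 ≥ 70
Round 2 — Lumen shuts down.
  Ember: +95 → 95 ≥ 70
Round 3 — Ember shuts down.
  Nomad: +70 → 70 < 110
No further shutdowns.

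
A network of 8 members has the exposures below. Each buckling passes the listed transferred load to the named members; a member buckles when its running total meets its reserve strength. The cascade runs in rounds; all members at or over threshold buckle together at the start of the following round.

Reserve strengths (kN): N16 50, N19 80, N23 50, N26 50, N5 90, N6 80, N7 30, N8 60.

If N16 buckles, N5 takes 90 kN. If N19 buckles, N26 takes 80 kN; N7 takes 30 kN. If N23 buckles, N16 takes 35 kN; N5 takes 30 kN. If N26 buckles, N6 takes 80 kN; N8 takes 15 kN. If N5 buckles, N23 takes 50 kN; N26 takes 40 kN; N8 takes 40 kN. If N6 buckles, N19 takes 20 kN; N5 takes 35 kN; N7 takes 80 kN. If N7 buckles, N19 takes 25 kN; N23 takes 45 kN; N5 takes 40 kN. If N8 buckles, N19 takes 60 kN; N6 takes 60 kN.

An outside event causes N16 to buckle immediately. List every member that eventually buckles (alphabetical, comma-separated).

Round 1 — N16 buckles (initial).
  N5: +90 → 90 ≥ 90
Round 2 — N5 buckles.
  N23: +50 → 50 ≥ 50
  N26: +40 → 40 < 50
  N8: +40 → 40 < 60
Round 3 — N23 buckles.
No further bucklings.

N16, N23, N5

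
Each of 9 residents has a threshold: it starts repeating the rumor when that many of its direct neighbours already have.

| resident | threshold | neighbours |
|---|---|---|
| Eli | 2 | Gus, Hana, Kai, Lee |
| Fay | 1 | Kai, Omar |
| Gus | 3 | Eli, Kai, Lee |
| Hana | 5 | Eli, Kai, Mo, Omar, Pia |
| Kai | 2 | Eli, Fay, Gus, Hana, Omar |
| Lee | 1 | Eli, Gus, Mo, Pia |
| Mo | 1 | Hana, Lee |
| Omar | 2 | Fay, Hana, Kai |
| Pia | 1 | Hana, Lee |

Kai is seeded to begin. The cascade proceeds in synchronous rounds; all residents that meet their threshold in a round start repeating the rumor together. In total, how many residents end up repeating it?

Round 1 — Kai starts repeating the rumor (initial).
Round 2 — checking thresholds:
  Eli: 1 of 4 neighbours < 2, not yet.
  Fay: 1 of 2 neighbours ≥ 1, starts repeating the rumor.
  Gus: 1 of 3 neighbours < 3, not yet.
  Hana: 1 of 5 neighbours < 5, not yet.
  Omar: 1 of 3 neighbours < 2, not yet.
Round 3 — checking thresholds:
  Eli: 1 of 4 neighbours < 2, not yet.
  Gus: 1 of 3 neighbours < 3, not yet.
  Hana: 1 of 5 neighbours < 5, not yet.
  Omar: 2 of 3 neighbours ≥ 2, starts repeating the rumor.
Round 4 — no new spreads; cascade stops.

3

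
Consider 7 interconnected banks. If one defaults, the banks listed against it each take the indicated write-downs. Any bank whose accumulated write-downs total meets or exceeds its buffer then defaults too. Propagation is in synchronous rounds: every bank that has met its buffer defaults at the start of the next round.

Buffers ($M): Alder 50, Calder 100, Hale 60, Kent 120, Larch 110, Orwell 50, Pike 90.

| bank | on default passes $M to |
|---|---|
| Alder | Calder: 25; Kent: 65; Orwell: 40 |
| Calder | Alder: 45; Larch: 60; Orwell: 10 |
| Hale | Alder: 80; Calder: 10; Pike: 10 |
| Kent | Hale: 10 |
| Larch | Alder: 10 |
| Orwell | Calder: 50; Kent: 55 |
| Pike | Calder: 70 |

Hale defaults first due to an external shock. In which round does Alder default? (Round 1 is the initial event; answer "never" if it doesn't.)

2

Round 1 — Hale defaults (initial).
  Alder: +80 → 80 ≥ 50
  Calder: +10 → 10 < 100
  Pike: +10 → 10 < 90
Round 2 — Alder defaults.
  Calder: +25 → 35 < 100
  Kent: +65 → 65 < 120
  Orwell: +40 → 40 < 50
No further defaults.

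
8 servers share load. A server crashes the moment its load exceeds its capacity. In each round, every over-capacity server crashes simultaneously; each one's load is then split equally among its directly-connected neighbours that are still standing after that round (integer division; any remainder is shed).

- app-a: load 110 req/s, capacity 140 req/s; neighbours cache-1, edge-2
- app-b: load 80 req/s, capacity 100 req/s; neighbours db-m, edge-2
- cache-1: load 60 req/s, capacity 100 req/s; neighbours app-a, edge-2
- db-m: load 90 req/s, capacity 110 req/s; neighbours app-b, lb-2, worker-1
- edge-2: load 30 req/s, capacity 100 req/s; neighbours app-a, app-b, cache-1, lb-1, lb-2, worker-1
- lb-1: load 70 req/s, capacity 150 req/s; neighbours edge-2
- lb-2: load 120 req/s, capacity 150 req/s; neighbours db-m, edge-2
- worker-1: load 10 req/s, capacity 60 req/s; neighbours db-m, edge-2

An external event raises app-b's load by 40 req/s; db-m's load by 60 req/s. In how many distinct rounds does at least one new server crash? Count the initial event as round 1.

Round 1 — app-b at 120 > 100; db-m at 150 > 110. app-b, db-m crash.
  app-b sheds 120 req/s to edge-2: 120 each.
    edge-2: 30+120 = 150 > 100
  db-m sheds 150 req/s to lb-2, worker-1: 75 each.
    lb-2: 120+75 = 195 > 150
    worker-1: 10+75 = 85 > 60
Round 2 — edge-2, lb-2, worker-1 crash.
  edge-2 sheds 150 req/s to app-a, cache-1, lb-1: 50 each.
    app-a: 110+50 = 160 > 140
    cache-1: 60+50 = 110 > 100
    lb-1: 70+50 = 120 ≤ 150
  lb-2 sheds 195 req/s: no online neighbours, lost.
  worker-1 sheds 85 req/s: no online neighbours, lost.
Round 3 — app-a, cache-1 crash.
  app-a sheds 160 req/s: no online neighbours, lost.
  cache-1 sheds 110 req/s: no online neighbours, lost.
No further crashes.

3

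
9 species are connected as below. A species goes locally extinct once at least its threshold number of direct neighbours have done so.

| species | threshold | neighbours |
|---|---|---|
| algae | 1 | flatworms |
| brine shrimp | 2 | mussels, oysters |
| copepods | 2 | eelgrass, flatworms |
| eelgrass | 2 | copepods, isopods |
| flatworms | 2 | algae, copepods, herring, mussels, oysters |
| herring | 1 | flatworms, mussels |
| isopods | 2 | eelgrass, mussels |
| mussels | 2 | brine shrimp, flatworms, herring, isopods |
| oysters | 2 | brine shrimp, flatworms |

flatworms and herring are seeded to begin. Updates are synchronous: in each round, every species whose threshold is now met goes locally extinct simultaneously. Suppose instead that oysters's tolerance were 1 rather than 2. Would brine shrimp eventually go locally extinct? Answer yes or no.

With oysters's tolerance at 1:
Round 1 — flatworms, herring go locally extinct (initial).
Round 2 — checking thresholds:
  algae: 1 of 1 neighbours ≥ 1, goes locally extinct.
  copepods: 1 of 2 neighbours < 2, not yet.
  mussels: 2 of 4 neighbours ≥ 2, goes locally extinct.
  oysters: 1 of 2 neighbours ≥ 1, goes locally extinct.
Round 3 — checking thresholds:
  brine shrimp: 2 of 2 neighbours ≥ 2, goes locally extinct.
  copepods: 1 of 2 neighbours < 2, not yet.
  isopods: 1 of 2 neighbours < 2, not yet.
Round 4 — no new extinctions; cascade stops.

yes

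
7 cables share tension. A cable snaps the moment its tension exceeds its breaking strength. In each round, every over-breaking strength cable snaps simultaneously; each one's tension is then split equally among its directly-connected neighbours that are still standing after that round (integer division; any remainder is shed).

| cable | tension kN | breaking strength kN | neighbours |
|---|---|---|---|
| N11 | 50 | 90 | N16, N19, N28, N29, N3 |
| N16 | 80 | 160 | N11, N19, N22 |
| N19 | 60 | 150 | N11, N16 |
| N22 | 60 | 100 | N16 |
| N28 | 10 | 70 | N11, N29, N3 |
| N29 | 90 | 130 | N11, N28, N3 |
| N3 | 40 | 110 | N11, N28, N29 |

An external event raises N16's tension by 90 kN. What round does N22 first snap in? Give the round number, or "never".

Round 1 — N16 at 170 > 160. N16 snaps.
  N16 sheds 170 kN to N11, N19, N22: 56 each (2 lost).
    N11: 50+56 = 106 > 90
    N19: 60+56 = 116 ≤ 150
    N22: 60+56 = 116 > 100
Round 2 — N11, N22 snap.
  N11 sheds 106 kN to N19, N28, N29, N3: 26 each (2 lost).
    N19: 116+26 = 142 ≤ 150
    N28: 10+26 = 36 ≤ 70
    N29: 90+26 = 116 ≤ 130
    N3: 40+26 = 66 ≤ 110
  N22 sheds 116 kN: no online neighbours, lost.
No further breaks.

2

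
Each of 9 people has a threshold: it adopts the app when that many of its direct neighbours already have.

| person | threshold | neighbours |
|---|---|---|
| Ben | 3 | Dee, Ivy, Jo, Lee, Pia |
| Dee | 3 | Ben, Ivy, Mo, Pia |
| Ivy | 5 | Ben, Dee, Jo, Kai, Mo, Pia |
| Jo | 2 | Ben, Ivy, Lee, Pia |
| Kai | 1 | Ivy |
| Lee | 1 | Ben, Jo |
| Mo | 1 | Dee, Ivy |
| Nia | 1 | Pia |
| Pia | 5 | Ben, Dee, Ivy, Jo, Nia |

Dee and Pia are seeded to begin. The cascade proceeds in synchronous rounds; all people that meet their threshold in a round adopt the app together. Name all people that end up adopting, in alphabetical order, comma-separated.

Round 1 — Dee, Pia adopt the app (initial).
Round 2 — checking thresholds:
  Ben: 2 of 5 neighbours < 3, not yet.
  Ivy: 2 of 6 neighbours < 5, not yet.
  Jo: 1 of 4 neighbours < 2, not yet.
  Mo: 1 of 2 neighbours ≥ 1, adopts the app.
  Nia: 1 of 1 neighbours ≥ 1, adopts the app.
Round 3 — no new adoptions; cascade stops.

Dee, Mo, Nia, Pia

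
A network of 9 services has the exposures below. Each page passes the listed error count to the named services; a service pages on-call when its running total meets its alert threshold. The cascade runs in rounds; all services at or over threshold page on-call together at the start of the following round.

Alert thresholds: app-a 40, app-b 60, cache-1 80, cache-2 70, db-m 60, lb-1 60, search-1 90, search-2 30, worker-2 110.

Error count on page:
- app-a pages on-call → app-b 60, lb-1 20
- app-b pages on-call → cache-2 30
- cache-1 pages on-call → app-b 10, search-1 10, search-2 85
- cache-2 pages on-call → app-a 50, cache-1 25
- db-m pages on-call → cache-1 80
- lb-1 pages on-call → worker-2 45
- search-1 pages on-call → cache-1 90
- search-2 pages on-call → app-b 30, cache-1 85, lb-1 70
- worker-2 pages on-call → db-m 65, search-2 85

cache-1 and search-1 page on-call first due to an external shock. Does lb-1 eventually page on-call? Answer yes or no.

Round 1 — cache-1, search-1 page on-call (initial).
  app-b: +10 → 10 < 60
  search-2: +85 → 85 ≥ 30
Round 2 — search-2 pages on-call.
  app-b: +30 → 40 < 60
  lb-1: +70 → 70 ≥ 60
Round 3 — lb-1 pages on-call.
  worker-2: +45 → 45 < 110
No further pages.

yes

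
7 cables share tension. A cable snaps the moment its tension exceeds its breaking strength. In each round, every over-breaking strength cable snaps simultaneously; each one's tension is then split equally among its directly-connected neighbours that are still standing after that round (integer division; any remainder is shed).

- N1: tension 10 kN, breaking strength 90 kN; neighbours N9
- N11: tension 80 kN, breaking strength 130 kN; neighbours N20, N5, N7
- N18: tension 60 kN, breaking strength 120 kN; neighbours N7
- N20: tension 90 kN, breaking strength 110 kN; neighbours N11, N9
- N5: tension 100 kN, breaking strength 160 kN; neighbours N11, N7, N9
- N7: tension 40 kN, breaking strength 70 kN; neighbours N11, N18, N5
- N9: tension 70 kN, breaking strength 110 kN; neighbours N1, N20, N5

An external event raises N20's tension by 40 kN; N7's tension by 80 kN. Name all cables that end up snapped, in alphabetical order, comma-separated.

N11, N20, N5, N7, N9

Round 1 — N20 at 130 > 110; N7 at 120 > 70. N20, N7 snap.
  N20 sheds 130 kN to N11, N9: 65 each.
    N11: 80+65 = 145 > 130
    N9: 70+65 = 135 > 110
  N7 sheds 120 kN to N11, N18, N5: 40 each.
    N11: 145+40 = 185 > 130
    N18: 60+40 = 100 ≤ 120
    N5: 100+40 = 140 ≤ 160
Round 2 — N11, N9 snap.
  N11 sheds 185 kN to N5: 185 each.
    N5: 140+185 = 325 > 160
  N9 sheds 135 kN to N1, N5: 67 each (1 lost).
    N1: 10+67 = 77 ≤ 90
    N5: 325+67 = 392 > 160
Round 3 — N5 snaps.
  N5 sheds 392 kN: no online neighbours, lost.
No further breaks.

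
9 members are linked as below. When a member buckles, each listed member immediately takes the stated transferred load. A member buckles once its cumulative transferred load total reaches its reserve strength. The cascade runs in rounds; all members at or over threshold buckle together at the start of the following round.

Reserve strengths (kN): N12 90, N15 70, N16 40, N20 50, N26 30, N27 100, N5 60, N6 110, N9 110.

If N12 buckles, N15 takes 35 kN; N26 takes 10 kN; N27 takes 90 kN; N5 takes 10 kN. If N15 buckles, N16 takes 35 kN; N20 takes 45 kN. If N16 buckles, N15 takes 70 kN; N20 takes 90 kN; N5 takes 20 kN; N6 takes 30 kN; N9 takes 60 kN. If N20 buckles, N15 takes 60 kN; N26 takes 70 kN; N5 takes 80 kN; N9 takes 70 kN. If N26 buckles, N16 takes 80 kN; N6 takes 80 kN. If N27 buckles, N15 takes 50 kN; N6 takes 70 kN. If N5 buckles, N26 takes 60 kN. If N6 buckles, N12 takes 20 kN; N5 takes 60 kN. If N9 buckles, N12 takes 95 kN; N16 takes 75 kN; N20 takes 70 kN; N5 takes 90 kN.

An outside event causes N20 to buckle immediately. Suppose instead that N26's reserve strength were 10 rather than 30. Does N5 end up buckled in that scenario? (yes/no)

yes

With N26's reserve strength at 10:
Round 1 — N20 buckles (initial).
  N15: +60 → 60 < 70
  N26: +70 → 70 ≥ 10
  N5: +80 → 80 ≥ 60
  N9: +70 → 70 < 110
Round 2 — N26, N5 buckle.
  N16: +80 → 80 ≥ 40
  N6: +80 → 80 < 110
Round 3 — N16 buckles.
  N15: +70 → 130 ≥ 70
  N6: +30 → 110 ≥ 110
  N9: +60 → 130 ≥ 110
Round 4 — N15, N6, N9 buckle.
  N12: +20+95 → 115 ≥ 90
Round 5 — N12 buckles.
  N27: +90 → 90 < 100
No further bucklings.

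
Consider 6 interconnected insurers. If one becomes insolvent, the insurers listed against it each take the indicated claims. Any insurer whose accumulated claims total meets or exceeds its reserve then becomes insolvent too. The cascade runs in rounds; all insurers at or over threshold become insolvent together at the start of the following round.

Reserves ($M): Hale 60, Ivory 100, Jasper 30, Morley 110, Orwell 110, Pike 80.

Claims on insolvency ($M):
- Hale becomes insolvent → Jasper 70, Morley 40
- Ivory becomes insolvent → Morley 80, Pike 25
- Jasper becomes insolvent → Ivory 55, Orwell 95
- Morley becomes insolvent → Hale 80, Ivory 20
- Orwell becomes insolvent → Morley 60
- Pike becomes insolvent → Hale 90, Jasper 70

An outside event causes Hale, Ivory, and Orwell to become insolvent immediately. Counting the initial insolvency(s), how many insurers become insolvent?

5

Round 1 — Hale, Ivory, Orwell become insolvent (initial).
  Jasper: +70 → 70 ≥ 30
  Morley: +40+80+60 → 180 ≥ 110
  Pike: +25 → 25 < 80
Round 2 — Jasper, Morley become insolvent.
No further insolvencies.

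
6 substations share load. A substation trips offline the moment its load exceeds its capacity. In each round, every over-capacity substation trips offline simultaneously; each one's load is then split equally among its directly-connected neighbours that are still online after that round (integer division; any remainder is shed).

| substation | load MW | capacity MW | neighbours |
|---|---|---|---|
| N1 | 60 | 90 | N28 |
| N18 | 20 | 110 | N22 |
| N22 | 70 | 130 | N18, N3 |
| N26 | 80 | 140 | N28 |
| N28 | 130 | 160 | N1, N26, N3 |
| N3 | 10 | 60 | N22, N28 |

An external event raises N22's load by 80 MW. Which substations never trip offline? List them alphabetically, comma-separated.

Round 1 — N22 at 150 > 130. N22 trips offline.
  N22 sheds 150 MW to N18, N3: 75 each.
    N18: 20+75 = 95 ≤ 110
    N3: 10+75 = 85 > 60
Round 2 — N3 trips offline.
  N3 sheds 85 MW to N28: 85 each.
    N28: 130+85 = 215 > 160
Round 3 — N28 trips offline.
  N28 sheds 215 MW to N1, N26: 107 each (1 lost).
    N1: 60+107 = 167 > 90
    N26: 80+107 = 187 > 140
Round 4 — N1, N26 trip offline.
  N1 sheds 167 MW: no online neighbours, lost.
  N26 sheds 187 MW: no online neighbours, lost.
No further trips.

N18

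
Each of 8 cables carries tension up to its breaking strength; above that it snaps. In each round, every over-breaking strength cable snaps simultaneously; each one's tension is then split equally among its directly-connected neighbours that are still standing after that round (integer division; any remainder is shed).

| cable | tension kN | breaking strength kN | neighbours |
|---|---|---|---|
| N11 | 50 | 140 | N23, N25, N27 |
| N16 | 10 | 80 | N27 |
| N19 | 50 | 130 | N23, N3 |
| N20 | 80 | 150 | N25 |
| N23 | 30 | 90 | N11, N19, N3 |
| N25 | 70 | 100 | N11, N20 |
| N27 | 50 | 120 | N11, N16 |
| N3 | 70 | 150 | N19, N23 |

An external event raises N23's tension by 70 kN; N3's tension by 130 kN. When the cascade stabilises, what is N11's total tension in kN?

Round 1 — N23 at 100 > 90; N3 at 200 > 150. N23, N3 snap.
  N23 sheds 100 kN to N11, N19: 50 each.
    N11: 50+50 = 100 ≤ 140
    N19: 50+50 = 100 ≤ 130
  N3 sheds 200 kN to N19: 200 each.
    N19: 100+200 = 300 > 130
Round 2 — N19 snaps.
  N19 sheds 300 kN: no online neighbours, lost.
No further breaks.

100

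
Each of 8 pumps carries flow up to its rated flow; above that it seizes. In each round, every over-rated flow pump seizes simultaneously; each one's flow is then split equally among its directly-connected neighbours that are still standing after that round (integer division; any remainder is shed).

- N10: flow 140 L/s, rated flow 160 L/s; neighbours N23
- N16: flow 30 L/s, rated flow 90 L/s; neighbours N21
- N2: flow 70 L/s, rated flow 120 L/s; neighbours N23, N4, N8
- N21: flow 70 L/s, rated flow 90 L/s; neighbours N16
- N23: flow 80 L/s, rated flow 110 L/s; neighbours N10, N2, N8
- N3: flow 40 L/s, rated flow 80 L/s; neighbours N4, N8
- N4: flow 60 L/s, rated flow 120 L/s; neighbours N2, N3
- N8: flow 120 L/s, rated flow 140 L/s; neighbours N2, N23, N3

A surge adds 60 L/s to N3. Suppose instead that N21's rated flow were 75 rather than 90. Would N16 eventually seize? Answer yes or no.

With N21's rated flow at 75:
Round 1 — N3 at 100 > 80. N3 seizes.
  N3 sheds 100 L/s to N4, N8: 50 each.
    N4: 60+50 = 110 ≤ 120
    N8: 120+50 = 170 > 140
Round 2 — N8 seizes.
  N8 sheds 170 L/s to N2, N23: 85 each.
    N2: 70+85 = 155 > 120
    N23: 80+85 = 165 > 110
Round 3 — N2, N23 seize.
  N2 sheds 155 L/s to N4: 155 each.
    N4: 110+155 = 265 > 120
  N23 sheds 165 L/s to N10: 165 each.
    N10: 140+165 = 305 > 160
Round 4 — N10, N4 seize.
  N10 sheds 305 L/s: no online neighbours, lost.
  N4 sheds 265 L/s: no online neighbours, lost.
No further seizures.

no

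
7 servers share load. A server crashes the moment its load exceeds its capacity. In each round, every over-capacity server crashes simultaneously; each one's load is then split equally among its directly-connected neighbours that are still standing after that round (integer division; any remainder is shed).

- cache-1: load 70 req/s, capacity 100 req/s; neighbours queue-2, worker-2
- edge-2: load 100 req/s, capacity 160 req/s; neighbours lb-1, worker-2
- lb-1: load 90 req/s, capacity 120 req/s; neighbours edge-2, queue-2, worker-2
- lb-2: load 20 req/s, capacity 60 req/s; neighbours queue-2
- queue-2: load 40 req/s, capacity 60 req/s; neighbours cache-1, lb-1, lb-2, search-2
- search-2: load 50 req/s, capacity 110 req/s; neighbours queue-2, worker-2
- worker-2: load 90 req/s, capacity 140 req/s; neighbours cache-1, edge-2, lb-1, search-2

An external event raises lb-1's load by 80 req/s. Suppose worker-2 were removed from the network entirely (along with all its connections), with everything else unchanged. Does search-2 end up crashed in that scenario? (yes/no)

no

With worker-2 removed:
Round 1 — lb-1 at 170 > 120. lb-1 crashes.
  lb-1 sheds 170 req/s to edge-2, queue-2: 85 each.
    edge-2: 100+85 = 185 > 160
    queue-2: 40+85 = 125 > 60
Round 2 — edge-2, queue-2 crash.
  edge-2 sheds 185 req/s: no online neighbours, lost.
  queue-2 sheds 125 req/s to cache-1, lb-2, search-2: 41 each (2 lost).
    cache-1: 70+41 = 111 > 100
    lb-2: 20+41 = 61 > 60
    search-2: 50+41 = 91 ≤ 110
Round 3 — cache-1, lb-2 crash.
  cache-1 sheds 111 req/s: no online neighbours, lost.
  lb-2 sheds 61 req/s: no online neighbours, lost.
No further crashes.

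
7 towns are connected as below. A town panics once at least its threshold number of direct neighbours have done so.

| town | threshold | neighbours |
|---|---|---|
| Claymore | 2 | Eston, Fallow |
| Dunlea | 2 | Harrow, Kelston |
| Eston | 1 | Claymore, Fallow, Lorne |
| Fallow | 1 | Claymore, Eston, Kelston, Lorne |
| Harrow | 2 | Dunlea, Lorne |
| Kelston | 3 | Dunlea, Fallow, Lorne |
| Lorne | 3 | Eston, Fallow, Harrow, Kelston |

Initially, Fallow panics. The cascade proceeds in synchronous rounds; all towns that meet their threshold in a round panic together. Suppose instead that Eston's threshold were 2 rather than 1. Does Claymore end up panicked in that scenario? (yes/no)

no

With Eston's threshold at 2:
Round 1 — Fallow panics (initial).
Round 2 — no new panics; cascade stops.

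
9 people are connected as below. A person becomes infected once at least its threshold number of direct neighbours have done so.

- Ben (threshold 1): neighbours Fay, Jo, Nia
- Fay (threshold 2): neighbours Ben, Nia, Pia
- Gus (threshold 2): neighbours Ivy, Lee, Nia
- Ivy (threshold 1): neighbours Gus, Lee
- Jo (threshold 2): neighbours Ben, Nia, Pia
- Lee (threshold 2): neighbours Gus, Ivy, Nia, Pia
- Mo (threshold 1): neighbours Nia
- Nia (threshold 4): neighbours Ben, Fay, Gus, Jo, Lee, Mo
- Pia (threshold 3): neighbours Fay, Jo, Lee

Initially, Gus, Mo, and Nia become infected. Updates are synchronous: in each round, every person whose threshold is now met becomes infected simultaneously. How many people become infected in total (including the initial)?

Round 1 — Gus, Mo, Nia become infected (initial).
Round 2 — checking thresholds:
  Ben: 1 of 3 neighbours ≥ 1, becomes infected.
  Fay: 1 of 3 neighbours < 2, not yet.
  Ivy: 1 of 2 neighbours ≥ 1, becomes infected.
  Jo: 1 of 3 neighbours < 2, not yet.
  Lee: 2 of 4 neighbours ≥ 2, becomes infected.
Round 3 — checking thresholds:
  Fay: 2 of 3 neighbours ≥ 2, becomes infected.
  Jo: 2 of 3 neighbours ≥ 2, becomes infected.
  Pia: 1 of 3 neighbours < 3, not yet.
Round 4 — checking thresholds:
  Pia: 3 of 3 neighbours ≥ 3, becomes infected.
Round 5 — no new infections; cascade stops.

9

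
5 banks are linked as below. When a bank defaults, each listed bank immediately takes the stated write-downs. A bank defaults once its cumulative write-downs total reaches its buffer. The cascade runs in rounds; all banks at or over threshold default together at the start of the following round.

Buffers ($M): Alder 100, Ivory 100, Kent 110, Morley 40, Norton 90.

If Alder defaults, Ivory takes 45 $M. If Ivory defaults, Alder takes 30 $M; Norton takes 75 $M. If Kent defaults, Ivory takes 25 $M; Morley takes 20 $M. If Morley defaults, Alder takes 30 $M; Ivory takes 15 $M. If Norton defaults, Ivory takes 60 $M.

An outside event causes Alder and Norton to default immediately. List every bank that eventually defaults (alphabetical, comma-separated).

Round 1 — Alder, Norton default (initial).
  Ivory: +45+60 → 105 ≥ 100
Round 2 — Ivory defaults.
No further defaults.

Alder, Ivory, Norton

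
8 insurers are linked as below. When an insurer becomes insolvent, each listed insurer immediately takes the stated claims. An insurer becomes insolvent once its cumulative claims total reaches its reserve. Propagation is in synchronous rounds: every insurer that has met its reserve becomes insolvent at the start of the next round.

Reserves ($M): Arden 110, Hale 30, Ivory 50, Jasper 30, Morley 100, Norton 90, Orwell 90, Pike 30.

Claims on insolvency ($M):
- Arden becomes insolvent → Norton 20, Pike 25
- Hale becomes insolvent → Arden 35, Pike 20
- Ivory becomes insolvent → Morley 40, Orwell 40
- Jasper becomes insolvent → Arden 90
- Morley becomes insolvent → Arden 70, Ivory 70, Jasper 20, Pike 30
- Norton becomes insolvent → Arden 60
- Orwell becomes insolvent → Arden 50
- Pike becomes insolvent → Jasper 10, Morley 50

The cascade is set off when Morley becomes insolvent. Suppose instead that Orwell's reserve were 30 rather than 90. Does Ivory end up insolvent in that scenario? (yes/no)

With Orwell's reserve at 30:
Round 1 — Morley becomes insolvent (initial).
  Arden: +70 → 70 < 110
  Ivory: +70 → 70 ≥ 50
  Jasper: +20 → 20 < 30
  Pike: +30 → 30 ≥ 30
Round 2 — Ivory, Pike become insolvent.
  Jasper: +10 → 30 ≥ 30
  Orwell: +40 → 40 ≥ 30
Round 3 — Jasper, Orwell become insolvent.
  Arden: +90+50 → 210 ≥ 110
Round 4 — Arden becomes insolvent.
  Norton: +20 → 20 < 90
No further insolvencies.

yes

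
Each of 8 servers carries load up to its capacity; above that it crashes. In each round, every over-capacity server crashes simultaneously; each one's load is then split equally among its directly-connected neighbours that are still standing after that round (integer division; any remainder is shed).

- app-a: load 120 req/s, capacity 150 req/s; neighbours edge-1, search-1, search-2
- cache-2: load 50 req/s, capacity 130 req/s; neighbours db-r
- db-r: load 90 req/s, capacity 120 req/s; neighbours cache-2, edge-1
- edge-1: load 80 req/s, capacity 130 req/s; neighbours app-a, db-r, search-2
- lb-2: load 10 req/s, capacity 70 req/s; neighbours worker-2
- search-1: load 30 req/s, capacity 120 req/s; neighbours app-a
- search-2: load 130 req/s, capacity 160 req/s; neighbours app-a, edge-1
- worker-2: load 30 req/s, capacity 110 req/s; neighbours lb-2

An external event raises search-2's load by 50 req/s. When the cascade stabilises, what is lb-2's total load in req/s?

Round 1 — search-2 at 180 > 160. search-2 crashes.
  search-2 sheds 180 req/s to app-a, edge-1: 90 each.
    app-a: 120+90 = 210 > 150
    edge-1: 80+90 = 170 > 130
Round 2 — app-a, edge-1 crash.
  app-a sheds 210 req/s to search-1: 210 each.
    search-1: 30+210 = 240 > 120
  edge-1 sheds 170 req/s to db-r: 170 each.
    db-r: 90+170 = 260 > 120
Round 3 — db-r, search-1 crash.
  db-r sheds 260 req/s to cache-2: 260 each.
    cache-2: 50+260 = 310 > 130
  search-1 sheds 240 req/s: no online neighbours, lost.
Round 4 — cache-2 crashes.
  cache-2 sheds 310 req/s: no online neighbours, lost.
No further crashes.

10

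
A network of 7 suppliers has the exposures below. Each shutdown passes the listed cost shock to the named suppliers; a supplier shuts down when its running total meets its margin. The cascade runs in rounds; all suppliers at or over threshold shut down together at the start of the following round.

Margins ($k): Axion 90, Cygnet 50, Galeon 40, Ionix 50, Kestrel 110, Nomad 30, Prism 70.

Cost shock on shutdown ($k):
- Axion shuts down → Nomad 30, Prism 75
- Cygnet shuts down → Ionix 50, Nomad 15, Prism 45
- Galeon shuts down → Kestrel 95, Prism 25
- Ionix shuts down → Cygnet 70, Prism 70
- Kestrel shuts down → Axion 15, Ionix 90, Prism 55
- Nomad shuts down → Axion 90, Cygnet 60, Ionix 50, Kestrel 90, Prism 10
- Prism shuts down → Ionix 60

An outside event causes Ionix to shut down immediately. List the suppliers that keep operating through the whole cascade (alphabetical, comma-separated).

Round 1 — Ionix shuts down (initial).
  Cygnet: +70 → 70 ≥ 50
  Prism: +70 → 70 ≥ 70
Round 2 — Cygnet, Prism shut down.
  Nomad: +15 → 15 < 30
No further shutdowns.

Axion, Galeon, Kestrel, Nomad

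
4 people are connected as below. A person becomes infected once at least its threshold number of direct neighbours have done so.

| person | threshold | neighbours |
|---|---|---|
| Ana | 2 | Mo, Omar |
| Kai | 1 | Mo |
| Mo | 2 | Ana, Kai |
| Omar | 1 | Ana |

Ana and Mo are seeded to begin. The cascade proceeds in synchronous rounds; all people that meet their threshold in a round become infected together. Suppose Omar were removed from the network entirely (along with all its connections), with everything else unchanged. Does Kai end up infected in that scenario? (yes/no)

With Omar removed:
Round 1 — Ana, Mo become infected (initial).
Round 2 — checking thresholds:
  Kai: 1 of 1 neighbours ≥ 1, becomes infected.
Round 3 — no new infections; cascade stops.

yes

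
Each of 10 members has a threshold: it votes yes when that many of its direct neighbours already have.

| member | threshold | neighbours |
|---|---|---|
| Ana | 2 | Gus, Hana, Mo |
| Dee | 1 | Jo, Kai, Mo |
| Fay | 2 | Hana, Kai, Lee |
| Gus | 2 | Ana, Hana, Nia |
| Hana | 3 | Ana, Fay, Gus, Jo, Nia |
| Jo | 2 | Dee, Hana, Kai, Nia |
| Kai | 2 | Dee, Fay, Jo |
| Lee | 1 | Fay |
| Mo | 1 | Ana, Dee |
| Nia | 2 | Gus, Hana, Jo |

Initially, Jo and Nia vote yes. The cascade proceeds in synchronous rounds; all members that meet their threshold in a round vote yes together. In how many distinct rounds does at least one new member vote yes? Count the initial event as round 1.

Round 1 — Jo, Nia vote yes (initial).
Round 2 — checking thresholds:
  Dee: 1 of 3 neighbours ≥ 1, votes yes.
  Gus: 1 of 3 neighbours < 2, not yet.
  Hana: 2 of 5 neighbours < 3, not yet.
  Kai: 1 of 3 neighbours < 2, not yet.
Round 3 — checking thresholds:
  Gus: 1 of 3 neighbours < 2, not yet.
  Hana: 2 of 5 neighbours < 3, not yet.
  Kai: 2 of 3 neighbours ≥ 2, votes yes.
  Mo: 1 of 2 neighbours ≥ 1, votes yes.
Round 4 — no new yes votes; cascade stops.

3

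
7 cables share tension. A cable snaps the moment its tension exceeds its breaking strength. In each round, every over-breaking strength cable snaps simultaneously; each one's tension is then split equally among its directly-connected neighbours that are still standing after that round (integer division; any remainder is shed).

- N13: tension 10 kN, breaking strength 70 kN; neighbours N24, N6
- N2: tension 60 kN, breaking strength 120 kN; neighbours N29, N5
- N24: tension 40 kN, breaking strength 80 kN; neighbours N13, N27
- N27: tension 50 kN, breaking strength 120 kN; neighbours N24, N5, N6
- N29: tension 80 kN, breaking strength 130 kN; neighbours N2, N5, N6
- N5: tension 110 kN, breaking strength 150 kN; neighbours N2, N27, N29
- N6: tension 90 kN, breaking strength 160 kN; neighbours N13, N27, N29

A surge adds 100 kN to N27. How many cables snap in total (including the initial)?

7

Round 1 — N27 at 150 > 120. N27 snaps.
  N27 sheds 150 kN to N24, N5, N6: 50 each.
    N24: 40+50 = 90 > 80
    N5: 110+50 = 160 > 150
    N6: 90+50 = 140 ≤ 160
Round 2 — N24, N5 snap.
  N24 sheds 90 kN to N13: 90 each.
    N13: 10+90 = 100 > 70
  N5 sheds 160 kN to N2, N29: 80 each.
    N2: 60+80 = 140 > 120
    N29: 80+80 = 160 > 130
Round 3 — N13, N2, N29 snap.
  N13 sheds 100 kN to N6: 100 each.
    N6: 140+100 = 240 > 160
  N2 sheds 140 kN: no online neighbours, lost.
  N29 sheds 160 kN to N6: 160 each.
    N6: 240+160 = 400 > 160
Round 4 — N6 snaps.
  N6 sheds 400 kN: no online neighbours, lost.
No further breaks.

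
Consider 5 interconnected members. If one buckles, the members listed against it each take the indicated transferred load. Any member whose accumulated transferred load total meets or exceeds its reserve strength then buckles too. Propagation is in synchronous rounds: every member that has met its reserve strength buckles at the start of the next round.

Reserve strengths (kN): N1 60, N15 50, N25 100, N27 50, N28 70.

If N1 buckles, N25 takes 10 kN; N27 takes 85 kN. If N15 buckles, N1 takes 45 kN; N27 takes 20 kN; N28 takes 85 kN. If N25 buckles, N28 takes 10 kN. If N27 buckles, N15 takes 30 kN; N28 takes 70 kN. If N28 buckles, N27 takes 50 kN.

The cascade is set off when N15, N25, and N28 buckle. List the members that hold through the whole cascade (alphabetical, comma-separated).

Round 1 — N15, N25, N28 buckle (initial).
  N1: +45 → 45 < 60
  N27: +20+50 → 70 ≥ 50
Round 2 — N27 buckles.
No further bucklings.

N1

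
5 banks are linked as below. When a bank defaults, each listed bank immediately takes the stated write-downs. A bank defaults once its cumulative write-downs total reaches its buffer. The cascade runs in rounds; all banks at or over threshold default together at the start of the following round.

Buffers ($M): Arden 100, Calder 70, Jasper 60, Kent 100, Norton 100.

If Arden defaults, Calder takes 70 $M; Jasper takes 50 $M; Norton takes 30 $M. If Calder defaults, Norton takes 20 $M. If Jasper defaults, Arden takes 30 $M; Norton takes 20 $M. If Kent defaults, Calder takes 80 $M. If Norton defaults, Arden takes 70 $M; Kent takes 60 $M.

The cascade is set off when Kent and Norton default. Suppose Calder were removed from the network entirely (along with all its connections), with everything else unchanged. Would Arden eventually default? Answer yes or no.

no

With Calder removed:
Round 1 — Kent, Norton default (initial).
  Arden: +70 → 70 < 100
No further defaults.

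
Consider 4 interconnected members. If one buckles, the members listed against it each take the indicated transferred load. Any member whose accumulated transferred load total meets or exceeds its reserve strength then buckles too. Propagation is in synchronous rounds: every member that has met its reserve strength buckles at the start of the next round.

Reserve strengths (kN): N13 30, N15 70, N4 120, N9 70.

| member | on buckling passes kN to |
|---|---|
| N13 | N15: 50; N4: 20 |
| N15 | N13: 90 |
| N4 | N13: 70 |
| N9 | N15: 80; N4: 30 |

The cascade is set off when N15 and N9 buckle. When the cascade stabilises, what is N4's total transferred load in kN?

Round 1 — N15, N9 buckle (initial).
  N13: +90 → 90 ≥ 30
  N4: +30 → 30 < 120
Round 2 — N13 buckles.
  N4: +20 → 50 < 120
No further bucklings.

50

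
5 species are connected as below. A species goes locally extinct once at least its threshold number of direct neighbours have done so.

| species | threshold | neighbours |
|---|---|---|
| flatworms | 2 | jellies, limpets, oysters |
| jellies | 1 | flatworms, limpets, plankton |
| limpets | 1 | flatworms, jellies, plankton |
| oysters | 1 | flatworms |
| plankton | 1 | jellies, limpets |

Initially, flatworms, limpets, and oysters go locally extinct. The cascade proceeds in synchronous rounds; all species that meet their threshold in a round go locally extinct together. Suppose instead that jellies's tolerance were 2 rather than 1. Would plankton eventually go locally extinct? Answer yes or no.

With jellies's tolerance at 2:
Round 1 — flatworms, limpets, oysters go locally extinct (initial).
Round 2 — checking thresholds:
  jellies: 2 of 3 neighbours ≥ 2, goes locally extinct.
  plankton: 1 of 2 neighbours ≥ 1, goes locally extinct.
Round 3 — no new extinctions; cascade stops.

yes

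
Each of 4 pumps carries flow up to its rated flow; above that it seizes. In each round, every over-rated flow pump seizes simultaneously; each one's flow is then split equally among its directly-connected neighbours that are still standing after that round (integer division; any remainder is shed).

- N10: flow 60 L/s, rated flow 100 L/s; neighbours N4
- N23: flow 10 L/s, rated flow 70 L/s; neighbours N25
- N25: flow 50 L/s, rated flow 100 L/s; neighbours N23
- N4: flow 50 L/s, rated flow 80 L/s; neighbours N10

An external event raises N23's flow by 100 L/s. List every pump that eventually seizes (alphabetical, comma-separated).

Round 1 — N23 at 110 > 70. N23 seizes.
  N23 sheds 110 L/s to N25: 110 each.
    N25: 50+110 = 160 > 100
Round 2 — N25 seizes.
  N25 sheds 160 L/s: no online neighbours, lost.
No further seizures.

N23, N25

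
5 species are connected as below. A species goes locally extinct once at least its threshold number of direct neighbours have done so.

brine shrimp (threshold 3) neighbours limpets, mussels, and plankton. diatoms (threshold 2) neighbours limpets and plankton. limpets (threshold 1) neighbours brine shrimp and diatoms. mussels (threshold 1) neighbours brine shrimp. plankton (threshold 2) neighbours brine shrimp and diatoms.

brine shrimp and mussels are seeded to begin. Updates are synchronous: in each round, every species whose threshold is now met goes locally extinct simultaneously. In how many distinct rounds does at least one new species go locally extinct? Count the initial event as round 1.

Round 1 — brine shrimp, mussels go locally extinct (initial).
Round 2 — checking thresholds:
  limpets: 1 of 2 neighbours ≥ 1, goes locally extinct.
  plankton: 1 of 2 neighbours < 2, below threshold.
Round 3 — no new extinctions; cascade stops.

2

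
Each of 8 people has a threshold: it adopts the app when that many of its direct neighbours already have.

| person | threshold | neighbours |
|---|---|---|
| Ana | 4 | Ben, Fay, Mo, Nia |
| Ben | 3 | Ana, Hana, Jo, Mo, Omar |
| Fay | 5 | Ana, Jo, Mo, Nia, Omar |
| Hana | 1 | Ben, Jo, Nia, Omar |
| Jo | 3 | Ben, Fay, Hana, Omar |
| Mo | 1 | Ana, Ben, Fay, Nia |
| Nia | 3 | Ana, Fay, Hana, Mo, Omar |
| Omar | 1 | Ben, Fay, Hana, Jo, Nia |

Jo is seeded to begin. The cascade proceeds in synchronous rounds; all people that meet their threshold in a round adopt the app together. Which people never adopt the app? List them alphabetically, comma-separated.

Round 1 — Jo adopts the app (initial).
Round 2 — checking thresholds:
  Ben: 1 of 5 neighbours < 3, holds.
  Fay: 1 of 5 neighbours < 5, holds.
  Hana: 1 of 4 neighbours ≥ 1, adopts the app.
  Omar: 1 of 5 neighbours ≥ 1, adopts the app.
Round 3 — checking thresholds:
  Ben: 3 of 5 neighbours ≥ 3, adopts the app.
  Fay: 2 of 5 neighbours < 5, holds.
  Nia: 2 of 5 neighbours < 3, holds.
Round 4 — checking thresholds:
  Ana: 1 of 4 neighbours < 4, holds.
  Fay: 2 of 5 neighbours < 5, holds.
  Mo: 1 of 4 neighbours ≥ 1, adopts the app.
  Nia: 2 of 5 neighbours < 3, holds.
Round 5 — checking thresholds:
  Ana: 2 of 4 neighbours < 4, holds.
  Fay: 3 of 5 neighbours < 5, holds.
  Nia: 3 of 5 neighbours ≥ 3, adopts the app.
Round 6 — no new adoptions; cascade stops.

Ana, Fay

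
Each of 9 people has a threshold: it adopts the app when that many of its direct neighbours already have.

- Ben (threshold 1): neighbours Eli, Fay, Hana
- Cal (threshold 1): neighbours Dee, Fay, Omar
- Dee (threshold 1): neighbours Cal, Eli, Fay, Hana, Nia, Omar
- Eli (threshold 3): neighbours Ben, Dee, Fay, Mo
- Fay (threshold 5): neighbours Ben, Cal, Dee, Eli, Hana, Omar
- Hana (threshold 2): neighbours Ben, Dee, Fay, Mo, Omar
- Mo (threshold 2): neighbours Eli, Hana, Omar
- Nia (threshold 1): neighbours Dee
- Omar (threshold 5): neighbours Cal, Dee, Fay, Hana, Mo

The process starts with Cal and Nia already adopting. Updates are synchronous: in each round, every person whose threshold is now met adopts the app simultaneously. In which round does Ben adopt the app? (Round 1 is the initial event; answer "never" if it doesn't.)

never

Round 1 — Cal, Nia adopt the app (initial).
Round 2 — checking thresholds:
  Dee: 2 of 6 neighbours ≥ 1, adopts the app.
  Fay: 1 of 6 neighbours < 5, not yet.
  Omar: 1 of 5 neighbours < 5, not yet.
Round 3 — no new adoptions; cascade stops.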